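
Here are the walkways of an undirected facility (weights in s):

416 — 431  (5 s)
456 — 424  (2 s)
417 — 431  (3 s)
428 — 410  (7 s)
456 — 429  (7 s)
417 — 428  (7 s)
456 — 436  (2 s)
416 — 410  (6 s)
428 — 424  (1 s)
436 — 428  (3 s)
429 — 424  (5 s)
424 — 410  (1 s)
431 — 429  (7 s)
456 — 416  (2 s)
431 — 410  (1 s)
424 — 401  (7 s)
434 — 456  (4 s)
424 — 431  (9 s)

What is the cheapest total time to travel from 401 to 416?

Compare a few routes:
401 → 424 → 410 → 431 → 416: 7+1+1+5 = 14
401 → 424 → 456 → 416: 7+2+2 = 11
Cheapest is 401 → 424 → 456 → 416 at 11 s.

11 s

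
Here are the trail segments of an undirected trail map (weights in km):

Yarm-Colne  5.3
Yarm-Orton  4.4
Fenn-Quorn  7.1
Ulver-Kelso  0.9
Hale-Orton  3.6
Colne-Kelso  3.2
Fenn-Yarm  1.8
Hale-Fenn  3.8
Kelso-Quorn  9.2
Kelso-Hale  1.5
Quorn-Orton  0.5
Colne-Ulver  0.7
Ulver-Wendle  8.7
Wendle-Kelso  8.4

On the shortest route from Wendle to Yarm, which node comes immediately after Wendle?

Enumerating some paths:
Wendle–Kelso–Hale–Fenn–Yarm: 8.4+1.5+3.8+1.8 = 15.5
Wendle–Ulver–Colne–Yarm: 8.7+0.7+5.3 = 14.7
Wendle–Kelso–Ulver–Colne–Yarm: 8.4+0.9+0.7+5.3 = 15.3
Cheapest is Wendle–Ulver–Colne–Yarm at 14.7 km.
So from Wendle the first move is to Ulver.

Ulver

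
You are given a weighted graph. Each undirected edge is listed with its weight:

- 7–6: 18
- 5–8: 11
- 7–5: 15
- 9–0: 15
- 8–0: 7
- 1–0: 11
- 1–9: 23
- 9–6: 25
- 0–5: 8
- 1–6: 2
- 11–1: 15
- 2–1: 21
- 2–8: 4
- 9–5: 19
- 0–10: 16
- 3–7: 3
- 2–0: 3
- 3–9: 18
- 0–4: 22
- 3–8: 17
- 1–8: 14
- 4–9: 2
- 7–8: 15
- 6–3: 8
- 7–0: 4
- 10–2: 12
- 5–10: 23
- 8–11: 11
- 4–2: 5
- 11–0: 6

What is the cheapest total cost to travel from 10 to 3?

Candidate routes:
10–2–0–7–3: 12+3+4+3 = 22
10–0–7–3: 16+4+3 = 23
10–2–8–0–7–3: 12+4+7+4+3 = 30
The minimum is 22 via 10–2–0–7–3.

22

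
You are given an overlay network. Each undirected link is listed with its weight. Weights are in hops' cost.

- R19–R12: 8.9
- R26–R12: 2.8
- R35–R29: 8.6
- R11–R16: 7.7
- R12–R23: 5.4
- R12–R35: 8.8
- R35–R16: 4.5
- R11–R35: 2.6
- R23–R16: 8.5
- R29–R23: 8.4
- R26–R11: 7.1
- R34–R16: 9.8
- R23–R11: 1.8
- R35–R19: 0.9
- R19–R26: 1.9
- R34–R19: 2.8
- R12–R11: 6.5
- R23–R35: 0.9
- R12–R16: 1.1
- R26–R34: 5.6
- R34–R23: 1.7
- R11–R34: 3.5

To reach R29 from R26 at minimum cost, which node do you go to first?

R19

Candidate routes:
R26 → R19 → R35 → R29: 1.9+0.9+8.6 = 11.4
R26 → R19 → R35 → R23 → R29: 1.9+0.9+0.9+8.4 = 12.1
R26 → R19 → R34 → R23 → R29: 1.9+2.8+1.7+8.4 = 14.8
Cheapest is R26 → R19 → R35 → R29 at 11.4 hops' cost.
So from R26 the first move is to R19.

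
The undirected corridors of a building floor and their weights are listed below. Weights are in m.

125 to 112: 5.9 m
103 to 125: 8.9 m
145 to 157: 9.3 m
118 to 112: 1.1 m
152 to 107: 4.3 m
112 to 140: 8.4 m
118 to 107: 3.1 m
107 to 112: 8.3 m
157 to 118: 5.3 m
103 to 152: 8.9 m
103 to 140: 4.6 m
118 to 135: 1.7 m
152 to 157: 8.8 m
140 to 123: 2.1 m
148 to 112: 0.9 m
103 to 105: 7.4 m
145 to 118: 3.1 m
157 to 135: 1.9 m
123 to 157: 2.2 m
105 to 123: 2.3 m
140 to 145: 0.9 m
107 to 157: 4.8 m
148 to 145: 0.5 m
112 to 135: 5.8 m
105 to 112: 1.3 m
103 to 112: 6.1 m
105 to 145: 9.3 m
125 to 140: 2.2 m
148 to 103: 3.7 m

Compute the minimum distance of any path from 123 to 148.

Running Dijkstra from 123:
123: 0
140: 2.1  (via 123)
157: 2.2  (via 123)
105: 2.3  (via 123)
145: 3  (via 140)
148: 3.5  (via 145)
Shortest route: 123 → 140 → 145 → 148 = 3.5 m.

3.5 m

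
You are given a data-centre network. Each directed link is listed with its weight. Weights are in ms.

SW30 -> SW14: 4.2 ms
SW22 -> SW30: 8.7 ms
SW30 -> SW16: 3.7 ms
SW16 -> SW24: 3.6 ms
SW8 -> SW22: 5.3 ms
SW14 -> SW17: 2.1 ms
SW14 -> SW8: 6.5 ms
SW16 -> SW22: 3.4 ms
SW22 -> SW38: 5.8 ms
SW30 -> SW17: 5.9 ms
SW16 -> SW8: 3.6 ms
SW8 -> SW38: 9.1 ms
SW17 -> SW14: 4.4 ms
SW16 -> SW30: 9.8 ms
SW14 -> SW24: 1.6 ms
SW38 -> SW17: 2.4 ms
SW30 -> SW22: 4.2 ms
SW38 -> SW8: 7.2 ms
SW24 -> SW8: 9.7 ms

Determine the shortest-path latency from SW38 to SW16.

24.9 ms

Settle nodes by increasing distance from SW38:
SW38: 0
SW17: 2.4  (via SW38)
SW14: 6.8  (via SW17)
SW8: 7.2  (via SW38)
SW24: 8.4  (via SW14)
SW22: 12.5  (via SW8)
SW30: 21.2  (via SW22)
SW16: 24.9  (via SW30)
Shortest route: SW38 → SW8 → SW22 → SW30 → SW16 = 24.9 ms.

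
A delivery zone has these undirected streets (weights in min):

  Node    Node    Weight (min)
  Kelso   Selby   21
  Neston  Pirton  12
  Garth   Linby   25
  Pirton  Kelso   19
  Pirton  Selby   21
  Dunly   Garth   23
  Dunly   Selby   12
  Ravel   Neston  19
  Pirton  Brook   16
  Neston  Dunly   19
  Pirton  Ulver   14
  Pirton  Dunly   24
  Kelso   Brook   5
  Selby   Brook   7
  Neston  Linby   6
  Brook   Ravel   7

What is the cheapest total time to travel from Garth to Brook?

Running Dijkstra from Garth:
Garth: 0
Dunly: 23  (via Garth)
Linby: 25  (via Garth)
Neston: 31  (via Linby)
Selby: 35  (via Dunly)
Brook: 42  (via Selby)
Shortest route: Garth–Dunly–Selby–Brook = 42 min.

42 min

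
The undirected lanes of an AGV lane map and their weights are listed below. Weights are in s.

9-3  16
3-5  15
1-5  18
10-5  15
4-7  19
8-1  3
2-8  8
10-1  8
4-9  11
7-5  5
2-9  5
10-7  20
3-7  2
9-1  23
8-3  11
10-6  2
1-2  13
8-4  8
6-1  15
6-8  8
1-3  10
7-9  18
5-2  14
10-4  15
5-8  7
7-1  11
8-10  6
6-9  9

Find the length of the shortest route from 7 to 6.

20 s

Enumerating some paths:
7 → 3 → 8 → 10 → 6: 2+11+6+2 = 21
7 → 5 → 8 → 6: 5+7+8 = 20
7 → 3 → 8 → 6: 2+11+8 = 21
The minimum is 20 s via 7 → 5 → 8 → 6.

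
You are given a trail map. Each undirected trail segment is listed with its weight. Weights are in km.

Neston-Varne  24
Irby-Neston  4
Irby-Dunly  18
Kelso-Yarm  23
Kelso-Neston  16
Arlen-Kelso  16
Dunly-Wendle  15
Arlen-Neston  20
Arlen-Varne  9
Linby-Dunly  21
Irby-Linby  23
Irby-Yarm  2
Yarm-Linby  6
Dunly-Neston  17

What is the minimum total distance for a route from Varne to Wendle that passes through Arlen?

Shortest Varne→Arlen: Varne → Arlen = 9
Shortest Arlen→Wendle: Arlen → Neston → Dunly → Wendle = 52
Total via Arlen: 9 + 52 = 61 km.

61 km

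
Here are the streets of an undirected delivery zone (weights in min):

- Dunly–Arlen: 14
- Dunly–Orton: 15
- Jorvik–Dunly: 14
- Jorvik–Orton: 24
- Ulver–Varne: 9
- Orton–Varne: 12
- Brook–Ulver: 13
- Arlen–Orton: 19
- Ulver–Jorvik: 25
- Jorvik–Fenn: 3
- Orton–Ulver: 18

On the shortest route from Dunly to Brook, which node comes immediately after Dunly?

Orton

Enumerating some paths:
Dunly - Orton - Varne - Ulver - Brook: 15+12+9+13 = 49
Dunly - Orton - Ulver - Brook: 15+18+13 = 46
Cheapest is Dunly - Orton - Ulver - Brook at 46 min.
So from Dunly the first move is to Orton.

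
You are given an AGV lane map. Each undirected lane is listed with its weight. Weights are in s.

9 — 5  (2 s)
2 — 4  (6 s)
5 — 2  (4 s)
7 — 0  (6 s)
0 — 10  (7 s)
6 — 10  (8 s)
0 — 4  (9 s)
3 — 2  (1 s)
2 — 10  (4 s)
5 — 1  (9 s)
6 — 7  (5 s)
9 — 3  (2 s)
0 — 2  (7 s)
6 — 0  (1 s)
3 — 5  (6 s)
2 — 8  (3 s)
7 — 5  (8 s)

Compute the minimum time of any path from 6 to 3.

9 s

Enumerating some paths:
6–10–2–3: 8+4+1 = 13
6–0–2–3: 1+7+1 = 9
The minimum is 9 s via 6–0–2–3.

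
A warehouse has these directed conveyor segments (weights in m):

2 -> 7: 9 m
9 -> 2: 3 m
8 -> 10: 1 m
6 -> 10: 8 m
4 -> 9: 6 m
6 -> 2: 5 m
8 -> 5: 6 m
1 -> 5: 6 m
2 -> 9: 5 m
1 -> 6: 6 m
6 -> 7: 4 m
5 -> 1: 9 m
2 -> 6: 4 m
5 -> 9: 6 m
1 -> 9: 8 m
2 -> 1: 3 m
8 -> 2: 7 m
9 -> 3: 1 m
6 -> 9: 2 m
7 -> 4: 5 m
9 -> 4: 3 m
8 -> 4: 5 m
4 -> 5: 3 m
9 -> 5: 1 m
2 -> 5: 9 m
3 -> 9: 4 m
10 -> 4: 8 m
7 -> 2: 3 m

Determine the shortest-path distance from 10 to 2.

Candidate routes:
10–4–9–2: 8+6+3 = 17
10–4–5–9–2: 8+3+6+3 = 20
10–4–5–1–6–2: 8+3+9+6+5 = 31
The minimum is 17 m via 10–4–9–2.

17 m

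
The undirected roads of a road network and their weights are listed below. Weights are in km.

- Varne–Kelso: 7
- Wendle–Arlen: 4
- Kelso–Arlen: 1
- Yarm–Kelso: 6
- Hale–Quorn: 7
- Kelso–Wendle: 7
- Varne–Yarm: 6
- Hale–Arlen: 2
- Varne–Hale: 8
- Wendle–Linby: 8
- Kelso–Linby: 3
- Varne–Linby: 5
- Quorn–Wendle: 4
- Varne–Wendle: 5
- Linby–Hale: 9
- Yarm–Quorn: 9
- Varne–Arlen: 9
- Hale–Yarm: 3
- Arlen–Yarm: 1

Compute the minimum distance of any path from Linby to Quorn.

12 km

Enumerating some paths:
Linby → Kelso → Arlen → Hale → Quorn: 3+1+2+7 = 13
Linby → Wendle → Quorn: 8+4 = 12
The minimum is 12 km via Linby → Wendle → Quorn.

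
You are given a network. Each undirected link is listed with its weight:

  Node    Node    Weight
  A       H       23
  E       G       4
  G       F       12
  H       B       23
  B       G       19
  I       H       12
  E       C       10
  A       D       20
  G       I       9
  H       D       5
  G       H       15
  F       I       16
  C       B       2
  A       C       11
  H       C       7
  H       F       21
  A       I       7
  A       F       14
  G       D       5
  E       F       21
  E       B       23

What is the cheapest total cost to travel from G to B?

16

Candidate routes:
G → B: 19 = 19
G → E → C → B: 4+10+2 = 16
Cheapest is G → E → C → B at 16.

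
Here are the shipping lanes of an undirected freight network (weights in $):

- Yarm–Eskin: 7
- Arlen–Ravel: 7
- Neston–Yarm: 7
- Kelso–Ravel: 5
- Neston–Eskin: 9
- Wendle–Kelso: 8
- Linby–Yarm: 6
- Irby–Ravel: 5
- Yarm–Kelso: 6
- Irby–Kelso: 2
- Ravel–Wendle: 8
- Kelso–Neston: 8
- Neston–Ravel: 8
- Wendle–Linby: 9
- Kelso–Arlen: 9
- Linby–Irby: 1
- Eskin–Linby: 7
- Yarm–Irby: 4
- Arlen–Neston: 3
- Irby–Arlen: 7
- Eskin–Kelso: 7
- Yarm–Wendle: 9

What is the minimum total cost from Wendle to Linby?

Candidate routes:
Wendle - Linby: 9 = 9
Wendle - Kelso - Irby - Linby: 8+2+1 = 11
Cheapest is Wendle - Linby at $9.

$9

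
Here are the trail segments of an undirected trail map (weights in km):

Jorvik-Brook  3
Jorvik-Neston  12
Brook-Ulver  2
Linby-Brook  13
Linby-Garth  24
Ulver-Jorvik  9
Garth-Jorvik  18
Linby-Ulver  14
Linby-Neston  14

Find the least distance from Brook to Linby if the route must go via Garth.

Best Brook to Garth: Brook → Jorvik → Garth costing 21
Best Garth to Linby: Garth → Linby costing 24
Total via Garth: 21 + 24 = 45 km.

45 km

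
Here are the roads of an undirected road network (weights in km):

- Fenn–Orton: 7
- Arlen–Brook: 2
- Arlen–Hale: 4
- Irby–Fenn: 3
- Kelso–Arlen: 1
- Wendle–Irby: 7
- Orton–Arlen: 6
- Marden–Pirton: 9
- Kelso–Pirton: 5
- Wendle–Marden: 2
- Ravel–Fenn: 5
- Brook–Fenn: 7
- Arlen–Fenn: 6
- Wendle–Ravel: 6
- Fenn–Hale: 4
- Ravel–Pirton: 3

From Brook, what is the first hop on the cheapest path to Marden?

Arlen

Candidate routes:
Brook–Fenn–Irby–Wendle–Marden: 7+3+7+2 = 19
Brook–Arlen–Kelso–Pirton–Marden: 2+1+5+9 = 17
Cheapest is Brook–Arlen–Kelso–Pirton–Marden at 17 km.
So from Brook the first move is to Arlen.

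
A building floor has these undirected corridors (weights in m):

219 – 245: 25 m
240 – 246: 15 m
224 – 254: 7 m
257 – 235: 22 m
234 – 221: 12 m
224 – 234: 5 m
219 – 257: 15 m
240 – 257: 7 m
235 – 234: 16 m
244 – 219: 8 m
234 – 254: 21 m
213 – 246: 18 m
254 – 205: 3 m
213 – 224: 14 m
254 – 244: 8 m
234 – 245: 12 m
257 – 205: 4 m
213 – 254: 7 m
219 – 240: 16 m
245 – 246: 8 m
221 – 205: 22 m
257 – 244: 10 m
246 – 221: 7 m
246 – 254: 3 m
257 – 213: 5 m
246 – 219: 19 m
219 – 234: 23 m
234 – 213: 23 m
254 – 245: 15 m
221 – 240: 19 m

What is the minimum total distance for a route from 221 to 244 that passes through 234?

Shortest 221→234: 221–234 = 12
Best 234 to 244: 234–224–254–244 costing 20
Total via 234: 12 + 20 = 32 m.

32 m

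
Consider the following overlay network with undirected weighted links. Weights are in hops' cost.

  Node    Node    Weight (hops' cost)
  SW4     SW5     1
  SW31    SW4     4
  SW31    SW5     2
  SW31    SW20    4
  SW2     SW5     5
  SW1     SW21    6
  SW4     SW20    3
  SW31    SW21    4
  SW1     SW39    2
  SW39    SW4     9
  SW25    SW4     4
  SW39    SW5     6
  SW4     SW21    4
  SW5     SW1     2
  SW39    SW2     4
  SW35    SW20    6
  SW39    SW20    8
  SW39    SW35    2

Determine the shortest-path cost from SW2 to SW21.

10 hops' cost

Running Dijkstra from SW2:
SW2: 0
SW39: 4  (via SW2)
SW5: 5  (via SW2)
SW35: 6  (via SW39)
SW4: 6  (via SW5)
SW1: 6  (via SW39)
SW31: 7  (via SW5)
SW20: 9  (via SW4)
SW21: 10  (via SW4)
Shortest route: SW2 → SW5 → SW4 → SW21 = 10 hops' cost.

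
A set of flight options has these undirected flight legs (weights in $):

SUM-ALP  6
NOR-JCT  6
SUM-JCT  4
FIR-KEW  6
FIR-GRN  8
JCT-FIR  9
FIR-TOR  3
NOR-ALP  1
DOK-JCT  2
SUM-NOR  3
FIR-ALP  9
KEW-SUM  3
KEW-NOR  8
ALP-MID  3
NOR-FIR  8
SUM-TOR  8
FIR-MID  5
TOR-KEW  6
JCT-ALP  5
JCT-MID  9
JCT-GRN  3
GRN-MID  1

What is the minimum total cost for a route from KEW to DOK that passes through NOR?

Shortest KEW→NOR: KEW → SUM → NOR = 6
Shortest NOR→DOK: NOR → JCT → DOK = 8
Total via NOR: 6 + 8 = $14.

$14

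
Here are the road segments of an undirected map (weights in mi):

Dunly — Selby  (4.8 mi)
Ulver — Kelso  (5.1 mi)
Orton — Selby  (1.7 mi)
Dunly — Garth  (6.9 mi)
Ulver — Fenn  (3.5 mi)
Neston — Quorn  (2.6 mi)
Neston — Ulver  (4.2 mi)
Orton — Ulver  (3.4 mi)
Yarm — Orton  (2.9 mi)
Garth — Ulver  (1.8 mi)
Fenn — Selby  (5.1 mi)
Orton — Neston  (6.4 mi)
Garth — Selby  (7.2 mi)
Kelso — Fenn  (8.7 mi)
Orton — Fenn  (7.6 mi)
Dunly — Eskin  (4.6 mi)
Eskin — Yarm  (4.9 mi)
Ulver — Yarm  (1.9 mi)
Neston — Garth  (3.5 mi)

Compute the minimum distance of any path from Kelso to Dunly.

13.8 mi

Compare a few routes:
Kelso - Ulver - Garth - Dunly: 5.1+1.8+6.9 = 13.8
Kelso - Ulver - Orton - Selby - Dunly: 5.1+3.4+1.7+4.8 = 15
Cheapest is Kelso - Ulver - Garth - Dunly at 13.8 mi.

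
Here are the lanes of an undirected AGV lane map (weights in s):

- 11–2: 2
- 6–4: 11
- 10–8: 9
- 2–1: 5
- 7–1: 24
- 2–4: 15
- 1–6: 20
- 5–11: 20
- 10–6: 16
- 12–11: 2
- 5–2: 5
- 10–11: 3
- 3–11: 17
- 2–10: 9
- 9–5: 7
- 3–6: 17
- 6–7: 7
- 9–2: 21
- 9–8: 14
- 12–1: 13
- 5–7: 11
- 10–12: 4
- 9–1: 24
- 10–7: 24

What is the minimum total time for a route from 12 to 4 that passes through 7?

Shortest 12→7: 12–11–2–5–7 = 20
Best 7 to 4: 7–6–4 costing 18
Total via 7: 20 + 18 = 38 s.

38 s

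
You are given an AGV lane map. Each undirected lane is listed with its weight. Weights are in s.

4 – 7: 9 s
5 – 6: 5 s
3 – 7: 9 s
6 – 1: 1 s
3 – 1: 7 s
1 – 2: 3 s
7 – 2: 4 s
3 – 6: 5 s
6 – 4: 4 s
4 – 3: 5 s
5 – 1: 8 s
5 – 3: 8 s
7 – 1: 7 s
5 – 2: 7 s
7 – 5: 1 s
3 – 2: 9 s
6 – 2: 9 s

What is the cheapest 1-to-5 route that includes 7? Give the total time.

Shortest 1→7: 1 → 7 = 7
Shortest 7→5: 7 → 5 = 1
Total via 7: 7 + 1 = 8 s.

8 s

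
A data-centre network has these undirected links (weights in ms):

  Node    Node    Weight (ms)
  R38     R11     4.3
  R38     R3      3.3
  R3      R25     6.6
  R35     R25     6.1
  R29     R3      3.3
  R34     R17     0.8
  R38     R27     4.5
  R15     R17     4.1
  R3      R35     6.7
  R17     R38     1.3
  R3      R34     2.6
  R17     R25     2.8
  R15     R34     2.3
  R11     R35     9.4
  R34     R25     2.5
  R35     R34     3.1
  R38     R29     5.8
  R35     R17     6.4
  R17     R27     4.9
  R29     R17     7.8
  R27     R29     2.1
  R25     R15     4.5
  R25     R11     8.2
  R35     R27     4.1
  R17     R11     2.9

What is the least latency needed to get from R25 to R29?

Running Dijkstra from R25:
R25: 0
R34: 2.5  (via R25)
R17: 2.8  (via R25)
R38: 4.1  (via R17)
R15: 4.5  (via R25)
R3: 5.1  (via R34)
R35: 5.6  (via R34)
R11: 5.7  (via R17)
R27: 7.7  (via R17)
R29: 8.4  (via R3)
Shortest route: R25 → R34 → R3 → R29 = 8.4 ms.

8.4 ms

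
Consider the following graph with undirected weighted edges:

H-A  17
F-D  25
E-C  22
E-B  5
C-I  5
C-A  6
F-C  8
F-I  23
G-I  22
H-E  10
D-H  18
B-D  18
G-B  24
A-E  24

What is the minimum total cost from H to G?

39

Running Dijkstra from H:
H: 0
E: 10  (via H)
B: 15  (via E)
A: 17  (via H)
D: 18  (via H)
C: 23  (via A)
I: 28  (via C)
F: 31  (via C)
G: 39  (via B)
Shortest route: H–E–B–G = 39.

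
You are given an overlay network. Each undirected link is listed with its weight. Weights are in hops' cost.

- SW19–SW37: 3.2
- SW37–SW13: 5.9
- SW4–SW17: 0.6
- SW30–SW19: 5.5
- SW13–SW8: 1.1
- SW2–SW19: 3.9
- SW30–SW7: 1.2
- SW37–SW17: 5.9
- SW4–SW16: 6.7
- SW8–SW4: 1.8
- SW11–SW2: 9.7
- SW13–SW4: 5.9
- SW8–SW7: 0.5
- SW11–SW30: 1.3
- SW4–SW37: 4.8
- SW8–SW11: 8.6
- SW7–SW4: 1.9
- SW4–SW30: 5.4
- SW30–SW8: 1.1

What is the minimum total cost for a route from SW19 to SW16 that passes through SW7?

Best SW19 to SW7: SW19 → SW30 → SW7 costing 6.7
Shortest SW7→SW16: SW7 → SW4 → SW16 = 8.6
Total via SW7: 6.7 + 8.6 = 15.3 hops' cost.

15.3 hops' cost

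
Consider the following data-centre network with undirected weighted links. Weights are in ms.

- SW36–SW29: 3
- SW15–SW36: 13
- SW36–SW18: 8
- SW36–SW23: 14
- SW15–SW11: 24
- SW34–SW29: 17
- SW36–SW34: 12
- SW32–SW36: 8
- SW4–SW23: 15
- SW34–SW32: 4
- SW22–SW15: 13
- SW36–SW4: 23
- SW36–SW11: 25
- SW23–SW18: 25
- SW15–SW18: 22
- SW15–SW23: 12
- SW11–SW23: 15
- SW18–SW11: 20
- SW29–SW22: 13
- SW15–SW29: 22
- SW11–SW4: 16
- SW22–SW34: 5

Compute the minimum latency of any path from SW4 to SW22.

39 ms

Candidate routes:
SW4 - SW23 - SW15 - SW22: 15+12+13 = 40
SW4 - SW36 - SW29 - SW22: 23+3+13 = 39
SW4 - SW36 - SW34 - SW22: 23+12+5 = 40
The minimum is 39 ms via SW4 - SW36 - SW29 - SW22.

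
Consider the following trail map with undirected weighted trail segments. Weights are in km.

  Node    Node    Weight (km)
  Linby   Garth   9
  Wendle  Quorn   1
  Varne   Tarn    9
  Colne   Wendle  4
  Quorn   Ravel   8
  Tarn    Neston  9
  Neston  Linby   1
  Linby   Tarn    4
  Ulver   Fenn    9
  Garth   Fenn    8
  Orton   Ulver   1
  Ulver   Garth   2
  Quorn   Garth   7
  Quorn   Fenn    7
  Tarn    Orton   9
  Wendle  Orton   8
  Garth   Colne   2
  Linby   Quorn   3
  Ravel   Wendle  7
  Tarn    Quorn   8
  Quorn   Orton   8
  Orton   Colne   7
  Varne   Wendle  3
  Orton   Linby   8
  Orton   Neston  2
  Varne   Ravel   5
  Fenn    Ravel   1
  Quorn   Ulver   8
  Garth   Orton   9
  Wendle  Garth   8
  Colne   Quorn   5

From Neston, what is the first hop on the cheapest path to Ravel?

Candidate routes:
Neston → Orton → Ulver → Fenn → Ravel: 2+1+9+1 = 13
Neston → Linby → Quorn → Ravel: 1+3+8 = 12
Cheapest is Neston → Linby → Quorn → Ravel at 12 km.
So from Neston the first move is to Linby.

Linby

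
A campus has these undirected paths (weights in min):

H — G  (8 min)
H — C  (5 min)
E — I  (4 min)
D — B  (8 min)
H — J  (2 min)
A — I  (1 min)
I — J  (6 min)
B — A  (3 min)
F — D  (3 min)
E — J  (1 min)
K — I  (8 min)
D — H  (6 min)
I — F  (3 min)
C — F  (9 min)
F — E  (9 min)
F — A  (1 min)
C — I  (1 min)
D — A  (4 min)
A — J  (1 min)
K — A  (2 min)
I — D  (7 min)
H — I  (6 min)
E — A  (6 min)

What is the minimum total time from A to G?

11 min

Enumerating some paths:
A → I → C → H → G: 1+1+5+8 = 15
A → J → H → G: 1+2+8 = 11
Cheapest is A → J → H → G at 11 min.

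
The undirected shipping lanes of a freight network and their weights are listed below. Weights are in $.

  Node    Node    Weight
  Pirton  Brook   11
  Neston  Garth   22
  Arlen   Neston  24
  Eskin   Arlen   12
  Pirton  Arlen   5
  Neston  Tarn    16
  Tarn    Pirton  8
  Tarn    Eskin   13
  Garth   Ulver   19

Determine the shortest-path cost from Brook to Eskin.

Compare a few routes:
Brook - Pirton - Tarn - Eskin: 11+8+13 = 32
Brook - Pirton - Arlen - Eskin: 11+5+12 = 28
Cheapest is Brook - Pirton - Arlen - Eskin at $28.

$28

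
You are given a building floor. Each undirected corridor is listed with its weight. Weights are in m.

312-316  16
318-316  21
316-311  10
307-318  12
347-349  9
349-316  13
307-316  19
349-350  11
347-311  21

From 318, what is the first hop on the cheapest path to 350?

Candidate routes:
318 - 316 - 349 - 350: 21+13+11 = 45
318 - 316 - 311 - 347 - 349 - 350: 21+10+21+9+11 = 72
318 - 307 - 316 - 349 - 350: 12+19+13+11 = 55
Cheapest is 318 - 316 - 349 - 350 at 45 m.
So from 318 the first move is to 316.

316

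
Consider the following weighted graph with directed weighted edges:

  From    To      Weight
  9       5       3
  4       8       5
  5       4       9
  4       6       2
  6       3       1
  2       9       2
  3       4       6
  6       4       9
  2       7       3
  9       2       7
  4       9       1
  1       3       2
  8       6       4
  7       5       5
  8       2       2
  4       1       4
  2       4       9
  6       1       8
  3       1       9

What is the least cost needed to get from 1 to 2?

Running Dijkstra from 1:
1: 0
3: 2  (via 1)
4: 8  (via 3)
9: 9  (via 4)
6: 10  (via 4)
5: 12  (via 9)
8: 13  (via 4)
2: 15  (via 8)
Shortest route: 1 → 3 → 4 → 8 → 2 = 15.

15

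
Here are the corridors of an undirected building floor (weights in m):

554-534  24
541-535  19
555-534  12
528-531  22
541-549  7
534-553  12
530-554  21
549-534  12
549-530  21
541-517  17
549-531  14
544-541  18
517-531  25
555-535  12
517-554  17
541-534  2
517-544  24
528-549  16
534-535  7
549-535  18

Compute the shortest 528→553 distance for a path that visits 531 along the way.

57 m

Best 528 to 531: 528 → 531 costing 22
Shortest 531→553: 531 → 549 → 541 → 534 → 553 = 35
Total via 531: 22 + 35 = 57 m.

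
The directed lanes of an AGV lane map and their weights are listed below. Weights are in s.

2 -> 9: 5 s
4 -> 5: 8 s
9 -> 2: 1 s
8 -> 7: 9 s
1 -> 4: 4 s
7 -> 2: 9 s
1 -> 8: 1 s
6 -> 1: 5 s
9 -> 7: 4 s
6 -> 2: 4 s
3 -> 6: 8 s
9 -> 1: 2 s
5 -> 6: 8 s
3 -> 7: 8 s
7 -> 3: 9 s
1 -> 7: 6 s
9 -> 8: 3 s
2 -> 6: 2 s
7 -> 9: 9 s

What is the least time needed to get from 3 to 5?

25 s

Enumerating some paths:
3 → 6 → 2 → 9 → 1 → 4 → 5: 8+4+5+2+4+8 = 31
3 → 6 → 1 → 4 → 5: 8+5+4+8 = 25
Cheapest is 3 → 6 → 1 → 4 → 5 at 25 s.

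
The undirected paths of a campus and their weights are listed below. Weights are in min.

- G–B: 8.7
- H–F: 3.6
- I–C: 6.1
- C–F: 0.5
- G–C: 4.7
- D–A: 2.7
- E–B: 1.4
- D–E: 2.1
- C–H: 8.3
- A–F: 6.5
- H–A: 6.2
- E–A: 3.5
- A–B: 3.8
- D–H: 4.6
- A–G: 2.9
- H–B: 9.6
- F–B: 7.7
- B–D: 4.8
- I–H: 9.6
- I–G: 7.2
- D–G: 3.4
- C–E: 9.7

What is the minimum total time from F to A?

6.5 min

Running Dijkstra from F:
F: 0
C: 0.5  (via F)
H: 3.6  (via F)
G: 5.2  (via C)
A: 6.5  (via F)
Shortest route: F → A = 6.5 min.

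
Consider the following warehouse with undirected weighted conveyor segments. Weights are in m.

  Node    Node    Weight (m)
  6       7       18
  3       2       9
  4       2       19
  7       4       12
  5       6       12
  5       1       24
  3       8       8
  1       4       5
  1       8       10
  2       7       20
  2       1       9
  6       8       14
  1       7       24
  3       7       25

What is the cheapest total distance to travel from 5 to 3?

Compare a few routes:
5 → 1 → 2 → 3: 24+9+9 = 42
5 → 6 → 8 → 3: 12+14+8 = 34
Cheapest is 5 → 6 → 8 → 3 at 34 m.

34 m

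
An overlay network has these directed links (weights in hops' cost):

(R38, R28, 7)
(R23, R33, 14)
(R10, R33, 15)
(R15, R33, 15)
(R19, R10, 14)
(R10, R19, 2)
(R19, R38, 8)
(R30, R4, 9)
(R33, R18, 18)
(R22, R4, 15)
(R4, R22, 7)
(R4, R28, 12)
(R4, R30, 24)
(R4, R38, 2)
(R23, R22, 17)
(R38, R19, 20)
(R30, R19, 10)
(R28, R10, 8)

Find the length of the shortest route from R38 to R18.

48 hops' cost

Running Dijkstra from R38:
R38: 0
R28: 7  (via R38)
R10: 15  (via R28)
R19: 17  (via R10)
R33: 30  (via R10)
R18: 48  (via R33)
Shortest route: R38 → R28 → R10 → R33 → R18 = 48 hops' cost.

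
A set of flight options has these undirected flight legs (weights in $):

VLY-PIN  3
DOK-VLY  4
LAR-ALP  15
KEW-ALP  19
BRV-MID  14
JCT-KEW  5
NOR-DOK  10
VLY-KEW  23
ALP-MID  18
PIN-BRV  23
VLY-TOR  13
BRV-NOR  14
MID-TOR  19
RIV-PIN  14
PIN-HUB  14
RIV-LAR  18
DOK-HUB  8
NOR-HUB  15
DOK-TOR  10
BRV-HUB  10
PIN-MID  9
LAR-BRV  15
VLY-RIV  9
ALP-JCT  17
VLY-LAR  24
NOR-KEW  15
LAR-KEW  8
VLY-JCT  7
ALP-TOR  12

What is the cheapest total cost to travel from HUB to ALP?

$30

Running Dijkstra from HUB:
HUB: 0
DOK: 8  (via HUB)
BRV: 10  (via HUB)
VLY: 12  (via DOK)
PIN: 14  (via HUB)
NOR: 15  (via HUB)
TOR: 18  (via DOK)
JCT: 19  (via VLY)
RIV: 21  (via VLY)
MID: 23  (via PIN)
KEW: 24  (via JCT)
LAR: 25  (via BRV)
ALP: 30  (via TOR)
Shortest route: HUB → DOK → TOR → ALP = $30.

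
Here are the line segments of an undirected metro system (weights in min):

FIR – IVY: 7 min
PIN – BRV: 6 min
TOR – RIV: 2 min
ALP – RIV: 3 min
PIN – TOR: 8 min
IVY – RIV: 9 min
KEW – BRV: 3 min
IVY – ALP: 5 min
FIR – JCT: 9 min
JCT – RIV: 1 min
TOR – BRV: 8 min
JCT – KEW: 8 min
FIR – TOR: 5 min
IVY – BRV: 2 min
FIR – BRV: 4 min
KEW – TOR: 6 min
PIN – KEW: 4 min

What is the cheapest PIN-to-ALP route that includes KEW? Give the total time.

Best PIN to KEW: PIN → KEW costing 4
Shortest KEW→ALP: KEW → BRV → IVY → ALP = 10
Total via KEW: 4 + 10 = 14 min.

14 min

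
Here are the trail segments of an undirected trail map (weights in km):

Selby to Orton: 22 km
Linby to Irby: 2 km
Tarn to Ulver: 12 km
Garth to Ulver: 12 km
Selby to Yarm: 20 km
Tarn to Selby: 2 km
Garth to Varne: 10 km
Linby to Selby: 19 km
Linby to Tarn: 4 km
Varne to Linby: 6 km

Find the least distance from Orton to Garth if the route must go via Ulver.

48 km

Shortest Orton→Ulver: Orton → Selby → Tarn → Ulver = 36
Best Ulver to Garth: Ulver → Garth costing 12
Total via Ulver: 36 + 12 = 48 km.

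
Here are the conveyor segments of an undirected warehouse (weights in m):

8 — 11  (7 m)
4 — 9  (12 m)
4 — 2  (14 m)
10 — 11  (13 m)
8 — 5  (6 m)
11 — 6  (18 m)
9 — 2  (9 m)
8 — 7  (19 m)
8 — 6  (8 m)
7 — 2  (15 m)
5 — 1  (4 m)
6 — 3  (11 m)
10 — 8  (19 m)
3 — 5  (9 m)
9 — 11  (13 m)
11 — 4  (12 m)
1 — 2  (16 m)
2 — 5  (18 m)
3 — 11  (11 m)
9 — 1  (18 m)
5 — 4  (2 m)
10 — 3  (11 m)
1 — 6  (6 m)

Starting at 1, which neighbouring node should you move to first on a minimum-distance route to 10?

5

Compare a few routes:
1–5–3–10: 4+9+11 = 24
1–6–3–10: 6+11+11 = 28
1–5–8–10: 4+6+19 = 29
The minimum is 24 m via 1–5–3–10.
So from 1 the first move is to 5.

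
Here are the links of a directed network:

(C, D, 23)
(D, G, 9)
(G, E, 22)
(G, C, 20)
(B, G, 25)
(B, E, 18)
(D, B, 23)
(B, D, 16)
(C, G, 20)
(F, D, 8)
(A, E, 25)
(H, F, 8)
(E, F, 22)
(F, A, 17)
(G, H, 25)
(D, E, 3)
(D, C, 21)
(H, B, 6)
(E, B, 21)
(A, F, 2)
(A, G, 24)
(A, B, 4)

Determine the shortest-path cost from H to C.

Candidate routes:
H - B - D - C: 6+16+21 = 43
H - F - D - C: 8+8+21 = 37
Cheapest is H - F - D - C at 37.

37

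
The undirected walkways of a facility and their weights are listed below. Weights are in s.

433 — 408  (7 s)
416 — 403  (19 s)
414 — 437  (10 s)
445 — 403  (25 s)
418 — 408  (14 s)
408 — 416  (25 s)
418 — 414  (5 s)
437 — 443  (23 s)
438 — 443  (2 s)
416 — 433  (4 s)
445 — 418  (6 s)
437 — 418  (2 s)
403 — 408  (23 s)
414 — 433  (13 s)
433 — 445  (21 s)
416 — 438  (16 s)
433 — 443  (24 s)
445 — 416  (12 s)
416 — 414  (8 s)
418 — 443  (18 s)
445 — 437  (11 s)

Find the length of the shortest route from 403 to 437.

Enumerating some paths:
403 → 445 → 418 → 437: 25+6+2 = 33
403 → 416 → 414 → 418 → 437: 19+8+5+2 = 34
The minimum is 33 s via 403 → 445 → 418 → 437.

33 s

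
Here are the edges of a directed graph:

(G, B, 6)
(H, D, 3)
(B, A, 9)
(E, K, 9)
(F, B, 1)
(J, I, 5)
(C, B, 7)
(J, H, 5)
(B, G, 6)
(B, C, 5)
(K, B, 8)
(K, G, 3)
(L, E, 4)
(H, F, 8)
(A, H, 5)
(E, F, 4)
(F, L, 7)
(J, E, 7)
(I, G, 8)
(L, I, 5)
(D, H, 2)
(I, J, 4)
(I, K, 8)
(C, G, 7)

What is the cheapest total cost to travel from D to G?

Enumerating some paths:
D–H–F–L–I–G: 2+8+7+5+8 = 30
D–H–F–B–C–G: 2+8+1+5+7 = 23
D–H–F–L–E–K–G: 2+8+7+4+9+3 = 33
D–H–F–B–G: 2+8+1+6 = 17
The minimum is 17 via D–H–F–B–G.

17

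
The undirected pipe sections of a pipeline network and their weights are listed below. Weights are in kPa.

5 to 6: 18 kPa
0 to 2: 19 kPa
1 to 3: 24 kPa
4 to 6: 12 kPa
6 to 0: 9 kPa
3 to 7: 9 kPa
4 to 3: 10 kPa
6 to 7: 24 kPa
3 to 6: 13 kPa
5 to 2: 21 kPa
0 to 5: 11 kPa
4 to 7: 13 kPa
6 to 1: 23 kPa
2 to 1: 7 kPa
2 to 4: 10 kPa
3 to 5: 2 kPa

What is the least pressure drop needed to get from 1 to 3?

Compare a few routes:
1 → 2 → 4 → 3: 7+10+10 = 27
1 → 3: 24 = 24
Cheapest is 1 → 3 at 24 kPa.

24 kPa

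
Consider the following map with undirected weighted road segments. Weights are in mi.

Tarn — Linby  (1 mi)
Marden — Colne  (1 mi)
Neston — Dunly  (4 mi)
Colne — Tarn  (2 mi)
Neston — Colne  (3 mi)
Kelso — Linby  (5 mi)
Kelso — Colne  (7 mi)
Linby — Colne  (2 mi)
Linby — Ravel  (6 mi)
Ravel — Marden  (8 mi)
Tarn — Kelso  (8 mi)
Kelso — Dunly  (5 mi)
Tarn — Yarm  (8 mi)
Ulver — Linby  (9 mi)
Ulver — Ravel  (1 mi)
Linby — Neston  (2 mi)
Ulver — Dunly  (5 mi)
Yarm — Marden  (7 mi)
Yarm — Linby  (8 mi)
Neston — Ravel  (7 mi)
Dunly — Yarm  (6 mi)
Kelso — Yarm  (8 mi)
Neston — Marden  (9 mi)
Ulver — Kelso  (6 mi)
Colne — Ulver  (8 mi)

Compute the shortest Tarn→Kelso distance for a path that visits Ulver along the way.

14 mi

Best Tarn to Ulver: Tarn → Linby → Ravel → Ulver costing 8
Shortest Ulver→Kelso: Ulver → Kelso = 6
Total via Ulver: 8 + 6 = 14 mi.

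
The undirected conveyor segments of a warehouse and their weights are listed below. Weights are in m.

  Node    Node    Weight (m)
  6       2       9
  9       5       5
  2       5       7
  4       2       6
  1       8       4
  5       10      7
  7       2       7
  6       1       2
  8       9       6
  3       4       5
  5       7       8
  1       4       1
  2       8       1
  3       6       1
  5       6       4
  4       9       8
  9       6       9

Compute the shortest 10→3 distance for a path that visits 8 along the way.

Shortest 10→8: 10–5–2–8 = 15
Best 8 to 3: 8–1–6–3 costing 7
Total via 8: 15 + 7 = 22 m.

22 m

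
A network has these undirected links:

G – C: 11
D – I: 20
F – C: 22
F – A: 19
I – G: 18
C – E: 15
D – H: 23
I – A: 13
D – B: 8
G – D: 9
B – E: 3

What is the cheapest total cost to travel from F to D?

Shortest distances from F:
F: 0
A: 19  (via F)
C: 22  (via F)
I: 32  (via A)
G: 33  (via C)
E: 37  (via C)
B: 40  (via E)
D: 42  (via G)
Shortest route: F–C–G–D = 42.

42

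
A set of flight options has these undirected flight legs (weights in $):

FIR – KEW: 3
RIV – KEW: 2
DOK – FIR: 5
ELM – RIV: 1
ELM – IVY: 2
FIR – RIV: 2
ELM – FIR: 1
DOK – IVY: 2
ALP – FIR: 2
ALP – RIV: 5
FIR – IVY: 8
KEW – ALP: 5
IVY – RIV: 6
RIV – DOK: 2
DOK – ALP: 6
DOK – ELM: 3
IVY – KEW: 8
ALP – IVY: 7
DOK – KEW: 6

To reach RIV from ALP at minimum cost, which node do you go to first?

FIR

Enumerating some paths:
ALP - RIV: 5 = 5
ALP - FIR - KEW - RIV: 2+3+2 = 7
ALP - FIR - RIV: 2+2 = 4
Cheapest is ALP - FIR - RIV at $4.
So from ALP the first move is to FIR.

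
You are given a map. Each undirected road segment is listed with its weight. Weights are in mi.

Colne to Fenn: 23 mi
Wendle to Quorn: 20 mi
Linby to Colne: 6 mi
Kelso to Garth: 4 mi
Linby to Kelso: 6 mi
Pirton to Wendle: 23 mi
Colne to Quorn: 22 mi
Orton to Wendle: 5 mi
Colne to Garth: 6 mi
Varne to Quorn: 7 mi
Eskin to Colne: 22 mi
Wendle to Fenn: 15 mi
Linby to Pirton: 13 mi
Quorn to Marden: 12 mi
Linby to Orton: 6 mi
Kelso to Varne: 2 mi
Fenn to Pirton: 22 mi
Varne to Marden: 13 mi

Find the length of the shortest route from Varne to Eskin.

34 mi

Running Dijkstra from Varne:
Varne: 0
Kelso: 2  (via Varne)
Garth: 6  (via Kelso)
Quorn: 7  (via Varne)
Linby: 8  (via Kelso)
Colne: 12  (via Garth)
Marden: 13  (via Varne)
Orton: 14  (via Linby)
Wendle: 19  (via Orton)
Pirton: 21  (via Linby)
Eskin: 34  (via Colne)
Shortest route: Varne–Kelso–Garth–Colne–Eskin = 34 mi.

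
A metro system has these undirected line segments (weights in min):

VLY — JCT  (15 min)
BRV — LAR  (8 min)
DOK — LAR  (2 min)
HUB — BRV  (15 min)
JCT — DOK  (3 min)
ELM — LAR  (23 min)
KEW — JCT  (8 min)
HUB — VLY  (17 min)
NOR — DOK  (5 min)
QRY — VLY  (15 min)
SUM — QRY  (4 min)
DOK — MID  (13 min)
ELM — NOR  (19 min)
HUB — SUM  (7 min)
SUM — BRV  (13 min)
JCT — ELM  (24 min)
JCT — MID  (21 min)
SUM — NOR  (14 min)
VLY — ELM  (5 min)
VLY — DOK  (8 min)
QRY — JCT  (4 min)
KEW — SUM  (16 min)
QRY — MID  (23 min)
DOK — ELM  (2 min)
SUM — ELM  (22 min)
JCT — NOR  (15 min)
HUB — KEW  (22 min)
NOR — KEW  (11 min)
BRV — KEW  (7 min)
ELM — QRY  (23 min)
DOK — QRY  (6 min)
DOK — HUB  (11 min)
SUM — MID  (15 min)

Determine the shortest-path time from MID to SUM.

Compare a few routes:
MID - DOK - QRY - SUM: 13+6+4 = 23
MID - SUM: 15 = 15
MID - QRY - SUM: 23+4 = 27
MID - DOK - JCT - QRY - SUM: 13+3+4+4 = 24
The minimum is 15 min via MID - SUM.

15 min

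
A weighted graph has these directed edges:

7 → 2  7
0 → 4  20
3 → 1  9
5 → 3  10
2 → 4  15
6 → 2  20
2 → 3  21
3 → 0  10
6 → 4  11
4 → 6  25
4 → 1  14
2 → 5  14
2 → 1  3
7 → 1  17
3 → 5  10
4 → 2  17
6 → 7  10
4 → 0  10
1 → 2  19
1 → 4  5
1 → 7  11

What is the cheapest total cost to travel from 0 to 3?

58

Compare a few routes:
0 - 4 - 1 - 7 - 2 - 3: 20+14+11+7+21 = 73
0 - 4 - 2 - 5 - 3: 20+17+14+10 = 61
0 - 4 - 2 - 3: 20+17+21 = 58
The minimum is 58 via 0 - 4 - 2 - 3.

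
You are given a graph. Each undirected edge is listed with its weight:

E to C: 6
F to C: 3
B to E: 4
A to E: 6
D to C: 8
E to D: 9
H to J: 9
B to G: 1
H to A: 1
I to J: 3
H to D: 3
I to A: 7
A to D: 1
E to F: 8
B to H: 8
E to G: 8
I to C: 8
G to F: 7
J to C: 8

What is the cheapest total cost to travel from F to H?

13

Settle nodes by increasing distance from F:
F: 0
C: 3  (via F)
G: 7  (via F)
B: 8  (via G)
E: 8  (via F)
D: 11  (via C)
I: 11  (via C)
J: 11  (via C)
A: 12  (via D)
H: 13  (via A)
Shortest route: F → C → D → A → H = 13.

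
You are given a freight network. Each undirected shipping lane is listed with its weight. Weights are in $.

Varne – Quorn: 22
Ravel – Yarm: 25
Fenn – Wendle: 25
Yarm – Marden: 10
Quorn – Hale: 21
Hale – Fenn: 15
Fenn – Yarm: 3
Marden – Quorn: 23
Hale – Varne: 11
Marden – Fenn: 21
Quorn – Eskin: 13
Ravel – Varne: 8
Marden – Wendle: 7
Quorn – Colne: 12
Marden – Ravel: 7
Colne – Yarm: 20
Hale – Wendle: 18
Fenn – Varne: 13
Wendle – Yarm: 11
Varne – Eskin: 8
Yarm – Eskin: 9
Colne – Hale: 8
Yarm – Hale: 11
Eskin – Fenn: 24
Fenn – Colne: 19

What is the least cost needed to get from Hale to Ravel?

$19

Candidate routes:
Hale - Yarm - Marden - Ravel: 11+10+7 = 28
Hale - Varne - Ravel: 11+8 = 19
Hale - Wendle - Marden - Ravel: 18+7+7 = 32
The minimum is $19 via Hale - Varne - Ravel.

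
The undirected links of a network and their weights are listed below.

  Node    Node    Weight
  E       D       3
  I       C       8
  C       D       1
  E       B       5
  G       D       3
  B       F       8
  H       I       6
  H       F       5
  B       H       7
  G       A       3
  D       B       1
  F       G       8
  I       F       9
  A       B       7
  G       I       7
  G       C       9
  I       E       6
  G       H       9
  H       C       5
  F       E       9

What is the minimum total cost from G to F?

8

Compare a few routes:
G → D → C → H → F: 3+1+5+5 = 14
G → F: 8 = 8
G → D → B → F: 3+1+8 = 12
Cheapest is G → F at 8.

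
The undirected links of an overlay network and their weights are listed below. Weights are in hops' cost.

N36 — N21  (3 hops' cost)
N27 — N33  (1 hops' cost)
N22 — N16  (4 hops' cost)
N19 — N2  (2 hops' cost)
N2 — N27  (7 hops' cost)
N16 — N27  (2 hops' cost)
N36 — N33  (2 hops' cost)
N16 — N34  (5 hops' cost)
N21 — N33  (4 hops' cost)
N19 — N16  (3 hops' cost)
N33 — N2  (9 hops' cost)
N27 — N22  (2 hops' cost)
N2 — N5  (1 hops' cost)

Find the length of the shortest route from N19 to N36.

Compare a few routes:
N19 → N2 → N33 → N36: 2+9+2 = 13
N19 → N16 → N27 → N33 → N36: 3+2+1+2 = 8
N19 → N16 → N22 → N27 → N33 → N36: 3+4+2+1+2 = 12
N19 → N2 → N27 → N33 → N36: 2+7+1+2 = 12
The minimum is 8 hops' cost via N19 → N16 → N27 → N33 → N36.

8 hops' cost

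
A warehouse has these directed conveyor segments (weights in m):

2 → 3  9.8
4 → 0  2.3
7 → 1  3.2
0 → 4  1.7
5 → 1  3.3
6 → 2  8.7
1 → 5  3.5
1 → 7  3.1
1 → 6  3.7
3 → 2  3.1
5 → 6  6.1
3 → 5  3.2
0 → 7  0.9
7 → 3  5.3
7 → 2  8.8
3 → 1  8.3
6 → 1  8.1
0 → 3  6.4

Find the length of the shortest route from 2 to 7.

Compare a few routes:
2 → 3 → 5 → 1 → 7: 9.8+3.2+3.3+3.1 = 19.4
2 → 3 → 5 → 6 → 1 → 7: 9.8+3.2+6.1+8.1+3.1 = 30.3
2 → 3 → 1 → 7: 9.8+8.3+3.1 = 21.2
Cheapest is 2 → 3 → 5 → 1 → 7 at 19.4 m.

19.4 m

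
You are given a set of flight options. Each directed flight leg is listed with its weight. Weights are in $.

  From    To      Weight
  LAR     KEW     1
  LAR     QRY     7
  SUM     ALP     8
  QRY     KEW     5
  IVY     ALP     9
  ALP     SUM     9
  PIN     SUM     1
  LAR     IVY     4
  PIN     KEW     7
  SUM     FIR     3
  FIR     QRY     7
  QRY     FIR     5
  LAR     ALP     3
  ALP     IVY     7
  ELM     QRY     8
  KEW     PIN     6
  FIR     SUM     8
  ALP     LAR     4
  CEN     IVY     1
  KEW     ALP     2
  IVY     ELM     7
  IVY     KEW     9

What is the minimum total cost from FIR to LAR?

Running Dijkstra from FIR:
FIR: 0
QRY: 7  (via FIR)
SUM: 8  (via FIR)
KEW: 12  (via QRY)
ALP: 14  (via KEW)
LAR: 18  (via ALP)
Shortest route: FIR → QRY → KEW → ALP → LAR = $18.

$18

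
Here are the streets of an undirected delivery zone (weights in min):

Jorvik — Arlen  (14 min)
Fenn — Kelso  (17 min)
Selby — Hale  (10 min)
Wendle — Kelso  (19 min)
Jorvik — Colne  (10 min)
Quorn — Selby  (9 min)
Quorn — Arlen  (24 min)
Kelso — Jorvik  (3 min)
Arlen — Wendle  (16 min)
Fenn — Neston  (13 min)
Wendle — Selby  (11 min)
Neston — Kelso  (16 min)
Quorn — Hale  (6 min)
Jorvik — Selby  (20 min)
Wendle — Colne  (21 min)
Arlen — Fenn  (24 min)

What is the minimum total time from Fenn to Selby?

40 min

Compare a few routes:
Fenn - Kelso - Jorvik - Selby: 17+3+20 = 40
Fenn - Kelso - Wendle - Selby: 17+19+11 = 47
The minimum is 40 min via Fenn - Kelso - Jorvik - Selby.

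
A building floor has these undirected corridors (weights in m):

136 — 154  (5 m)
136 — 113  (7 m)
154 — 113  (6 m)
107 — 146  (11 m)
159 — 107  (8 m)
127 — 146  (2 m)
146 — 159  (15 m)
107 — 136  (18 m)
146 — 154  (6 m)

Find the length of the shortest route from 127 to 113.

Shortest distances from 127:
127: 0
146: 2  (via 127)
154: 8  (via 146)
107: 13  (via 146)
136: 13  (via 154)
113: 14  (via 154)
Shortest route: 127 → 146 → 154 → 113 = 14 m.

14 m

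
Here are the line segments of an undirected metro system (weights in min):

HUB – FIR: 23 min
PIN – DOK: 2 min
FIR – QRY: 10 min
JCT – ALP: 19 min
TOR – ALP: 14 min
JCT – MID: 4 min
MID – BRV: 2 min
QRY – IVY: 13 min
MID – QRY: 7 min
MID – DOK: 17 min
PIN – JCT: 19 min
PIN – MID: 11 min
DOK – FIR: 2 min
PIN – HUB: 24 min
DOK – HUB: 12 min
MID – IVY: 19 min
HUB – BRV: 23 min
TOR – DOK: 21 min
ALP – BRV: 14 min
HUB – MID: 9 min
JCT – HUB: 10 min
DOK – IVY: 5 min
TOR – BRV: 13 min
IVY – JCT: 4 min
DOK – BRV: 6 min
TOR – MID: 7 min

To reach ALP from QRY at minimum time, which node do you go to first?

MID

Candidate routes:
QRY–MID–BRV–ALP: 7+2+14 = 23
QRY–MID–TOR–ALP: 7+7+14 = 28
Cheapest is QRY–MID–BRV–ALP at 23 min.
So from QRY the first move is to MID.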